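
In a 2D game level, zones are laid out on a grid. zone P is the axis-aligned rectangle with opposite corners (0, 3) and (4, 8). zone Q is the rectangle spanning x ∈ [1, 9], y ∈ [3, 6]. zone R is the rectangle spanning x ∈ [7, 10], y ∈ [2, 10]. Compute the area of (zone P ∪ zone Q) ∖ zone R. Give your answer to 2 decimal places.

29.00

|zone P ∪ zone Q| = 35.
|(zone P ∪ zone Q) ∩ zone R| = 6.
|(zone P ∪ zone Q) ∖ zone R| = 35 − 6 = 29.00.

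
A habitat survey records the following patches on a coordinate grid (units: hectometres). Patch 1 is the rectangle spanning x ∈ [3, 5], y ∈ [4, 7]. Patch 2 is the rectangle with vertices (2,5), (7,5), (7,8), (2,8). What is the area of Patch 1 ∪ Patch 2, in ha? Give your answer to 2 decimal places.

By inclusion–exclusion:
Individual areas: |Patch 1| = 6, |Patch 2| = 15.
|Patch 1∩Patch 2|: x∈[3,5], y∈[5,7] → 2·2 = 4.
|Patch 1 ∪ Patch 2| = 21 − 4 = 17.00.

17.00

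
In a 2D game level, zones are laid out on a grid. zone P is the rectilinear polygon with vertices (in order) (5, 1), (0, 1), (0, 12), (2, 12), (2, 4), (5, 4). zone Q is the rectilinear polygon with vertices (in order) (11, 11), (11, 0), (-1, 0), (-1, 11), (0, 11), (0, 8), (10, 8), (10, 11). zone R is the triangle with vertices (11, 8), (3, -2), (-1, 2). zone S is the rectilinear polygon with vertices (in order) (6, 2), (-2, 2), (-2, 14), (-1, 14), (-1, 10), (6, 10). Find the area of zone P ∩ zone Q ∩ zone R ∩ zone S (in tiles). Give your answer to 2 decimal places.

The intersection is the polygon with vertices (3,4), (5,4), (5,2), (0,2), (0,2.5).
By the shoelace formula its area is 7.75.

7.75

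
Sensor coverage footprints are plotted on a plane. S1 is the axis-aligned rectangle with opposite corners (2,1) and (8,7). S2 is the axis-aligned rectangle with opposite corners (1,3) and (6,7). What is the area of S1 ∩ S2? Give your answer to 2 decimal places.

16.00

|S1∩S2|: x∈[2,6], y∈[3,7] → 4·4 = 16.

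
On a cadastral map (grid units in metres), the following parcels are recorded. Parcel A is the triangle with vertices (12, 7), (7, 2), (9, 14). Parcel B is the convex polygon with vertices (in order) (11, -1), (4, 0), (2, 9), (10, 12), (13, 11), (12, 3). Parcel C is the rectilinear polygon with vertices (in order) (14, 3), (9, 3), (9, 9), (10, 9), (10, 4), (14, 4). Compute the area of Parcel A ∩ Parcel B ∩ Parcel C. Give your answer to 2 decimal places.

4.50

The intersection is the polygon with vertices (9,4), (9,9), (10,9), (10,5).
By the shoelace formula its area is 4.50.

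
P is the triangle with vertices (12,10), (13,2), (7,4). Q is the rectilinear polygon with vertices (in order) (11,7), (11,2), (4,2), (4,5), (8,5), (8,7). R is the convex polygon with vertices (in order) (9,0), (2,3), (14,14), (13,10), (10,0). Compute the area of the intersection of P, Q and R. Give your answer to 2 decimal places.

The intersection is the polygon with vertices (7.833,5), (8,5), (8,5.2), (9.5,7), (11,7), (11,3.333), (10.818,2.727), (7,4).
By the shoelace formula its area is 10.84.

10.84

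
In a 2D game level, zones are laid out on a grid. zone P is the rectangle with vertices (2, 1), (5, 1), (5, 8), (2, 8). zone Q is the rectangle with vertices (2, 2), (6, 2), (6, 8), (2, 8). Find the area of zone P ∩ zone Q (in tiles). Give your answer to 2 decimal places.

18.00

|zone P∩zone Q|: x∈[2,5], y∈[2,8] → 3·6 = 18.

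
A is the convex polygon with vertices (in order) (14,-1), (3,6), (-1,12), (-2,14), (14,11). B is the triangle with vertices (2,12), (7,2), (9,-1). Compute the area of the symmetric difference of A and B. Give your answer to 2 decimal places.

123.53

|A| = 123.5, |B| = 2.5, |A∩B| = 1.2344.
|A △ B| = |A| + |B| − 2·|A∩B| = 123.5 + 2.5 − 2.4688 = 123.53.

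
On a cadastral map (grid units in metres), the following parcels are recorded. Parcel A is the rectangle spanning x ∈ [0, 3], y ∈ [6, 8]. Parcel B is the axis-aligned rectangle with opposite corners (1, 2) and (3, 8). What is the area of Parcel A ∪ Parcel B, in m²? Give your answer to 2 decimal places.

By inclusion–exclusion:
Individual areas: |Parcel A| = 6, |Parcel B| = 12.
|Parcel A∩Parcel B|: x∈[1,3], y∈[6,8] → 2·2 = 4.
|Parcel A ∪ Parcel B| = 18 − 4 = 14.00.

14.00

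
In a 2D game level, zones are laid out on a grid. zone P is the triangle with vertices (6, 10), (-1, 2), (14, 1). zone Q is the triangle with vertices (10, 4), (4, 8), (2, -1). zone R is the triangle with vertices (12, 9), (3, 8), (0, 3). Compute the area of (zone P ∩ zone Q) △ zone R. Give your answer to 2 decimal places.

|zone P ∩ zone Q| = 26.1562.
|(zone P ∩ zone Q) ∩ zone R| = 4.9474.
|(zone P ∩ zone Q) △ zone R| = 26.1562 + 21 − 9.8949 = 37.26.

37.26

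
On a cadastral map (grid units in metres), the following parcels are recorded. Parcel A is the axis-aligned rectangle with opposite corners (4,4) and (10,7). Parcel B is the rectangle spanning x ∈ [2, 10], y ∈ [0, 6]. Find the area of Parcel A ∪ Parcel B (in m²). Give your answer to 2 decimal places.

54.00

By inclusion–exclusion:
Individual areas: |Parcel A| = 18, |Parcel B| = 48.
|Parcel A∩Parcel B|: x∈[4,10], y∈[4,6] → 6·2 = 12.
|Parcel A ∪ Parcel B| = 66 − 12 = 54.00.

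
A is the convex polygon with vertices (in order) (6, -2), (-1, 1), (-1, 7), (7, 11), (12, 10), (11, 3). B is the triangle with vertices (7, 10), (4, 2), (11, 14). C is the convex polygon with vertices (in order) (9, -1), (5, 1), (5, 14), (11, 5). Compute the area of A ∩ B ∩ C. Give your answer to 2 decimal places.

The intersection is the polygon with vertices (5,3.714), (5,4.667), (7,10), (7.4,10.4), (8.2,9.2).
By the shoelace formula its area is 5.92.

5.92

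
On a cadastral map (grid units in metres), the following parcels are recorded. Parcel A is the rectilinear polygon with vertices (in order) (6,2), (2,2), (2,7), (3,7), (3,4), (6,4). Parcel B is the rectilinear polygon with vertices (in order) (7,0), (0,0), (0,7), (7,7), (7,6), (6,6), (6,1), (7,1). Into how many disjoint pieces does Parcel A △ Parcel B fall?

Parcel A △ Parcel B splits into 2 disjoint pieces (area 23, area 10).

2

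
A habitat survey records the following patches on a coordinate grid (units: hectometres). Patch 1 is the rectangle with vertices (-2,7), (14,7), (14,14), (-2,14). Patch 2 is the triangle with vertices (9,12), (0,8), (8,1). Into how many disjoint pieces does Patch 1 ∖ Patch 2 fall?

1

Patch 1 ∖ Patch 2 is a single connected region.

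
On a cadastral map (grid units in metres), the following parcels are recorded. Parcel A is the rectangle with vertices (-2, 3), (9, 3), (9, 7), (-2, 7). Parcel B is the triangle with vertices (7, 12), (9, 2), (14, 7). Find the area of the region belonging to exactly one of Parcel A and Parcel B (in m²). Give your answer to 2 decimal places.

|Parcel A| = 44, |Parcel B| = 30, |Parcel A∩Parcel B| = 2.4.
|Parcel A △ Parcel B| = |Parcel A| + |Parcel B| − 2·|Parcel A∩Parcel B| = 44 + 30 − 4.8 = 69.20.

69.20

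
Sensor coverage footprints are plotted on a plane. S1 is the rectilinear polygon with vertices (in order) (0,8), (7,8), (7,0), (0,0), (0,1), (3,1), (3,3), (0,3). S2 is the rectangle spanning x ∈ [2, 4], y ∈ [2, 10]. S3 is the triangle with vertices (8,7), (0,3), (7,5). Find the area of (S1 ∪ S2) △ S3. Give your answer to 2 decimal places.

50.50

|S1 ∪ S2| = 55.
|(S1 ∪ S2) ∩ S3| = 5.25.
|(S1 ∪ S2) △ S3| = 55 + 6 − 10.5 = 50.50.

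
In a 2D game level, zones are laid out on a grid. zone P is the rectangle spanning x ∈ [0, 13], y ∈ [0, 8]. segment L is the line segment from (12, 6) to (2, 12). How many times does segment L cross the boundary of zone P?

The segment meets the boundary at (8.667,8).

1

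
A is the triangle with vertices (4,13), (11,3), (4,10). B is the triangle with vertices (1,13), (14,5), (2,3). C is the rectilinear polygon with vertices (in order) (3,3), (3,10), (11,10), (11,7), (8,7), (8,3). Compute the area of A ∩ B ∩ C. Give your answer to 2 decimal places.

5.42

The intersection is the polygon with vertices (4,10), (5.875,10), (6.27,9.757), (8.2,7), (8,7), (8,6).
By the shoelace formula its area is 5.42.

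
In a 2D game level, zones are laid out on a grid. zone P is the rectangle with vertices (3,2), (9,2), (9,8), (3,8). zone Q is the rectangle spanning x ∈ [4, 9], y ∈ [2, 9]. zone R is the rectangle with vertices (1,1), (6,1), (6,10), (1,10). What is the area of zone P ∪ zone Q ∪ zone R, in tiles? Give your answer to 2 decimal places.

By inclusion–exclusion:
Individual areas: |zone P| = 36, |zone Q| = 35, |zone R| = 45.
|zone P∩zone Q|: x∈[4,9], y∈[2,8] → 5·6 = 30.
|zone P∩zone R|: x∈[3,6], y∈[2,8] → 3·6 = 18.
|zone Q∩zone R|: x∈[4,6], y∈[2,9] → 2·7 = 14.
|zone P∩zone Q∩zone R| = 12.
|zone P ∪ zone Q ∪ zone R| = 116 − 62 + 12 = 66.00.

66.00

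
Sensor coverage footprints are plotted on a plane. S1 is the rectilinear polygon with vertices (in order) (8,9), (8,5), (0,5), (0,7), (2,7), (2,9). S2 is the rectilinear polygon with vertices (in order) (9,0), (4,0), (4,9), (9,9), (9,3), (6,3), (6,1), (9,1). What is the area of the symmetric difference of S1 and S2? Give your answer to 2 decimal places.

|S1| = 28, |S2| = 39, |S1∩S2| = 16.
|S1 △ S2| = |S1| + |S2| − 2·|S1∩S2| = 28 + 39 − 32 = 35.00.

35.00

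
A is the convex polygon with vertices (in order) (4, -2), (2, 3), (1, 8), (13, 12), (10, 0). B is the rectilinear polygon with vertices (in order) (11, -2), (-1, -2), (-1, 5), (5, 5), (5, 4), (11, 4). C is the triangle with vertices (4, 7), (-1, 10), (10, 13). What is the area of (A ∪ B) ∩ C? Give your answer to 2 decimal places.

5.14

The region (A ∪ B) ∩ C is the polygon with vertices (7,10), (4,7), (1.857,8.286).
By the shoelace formula its area is 5.14.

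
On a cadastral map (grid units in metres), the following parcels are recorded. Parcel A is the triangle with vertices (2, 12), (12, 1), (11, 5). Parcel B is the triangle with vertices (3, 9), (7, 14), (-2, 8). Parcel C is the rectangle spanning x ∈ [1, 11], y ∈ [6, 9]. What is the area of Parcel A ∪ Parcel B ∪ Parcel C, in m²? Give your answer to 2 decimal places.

49.02

By inclusion–exclusion:
Individual areas: |Parcel A| = 14.5, |Parcel B| = 10.5, |Parcel C| = 30.
|Parcel A∩Parcel B| = 0.4984.
|Parcel A∩Parcel C| = 5.0844.
|Parcel B∩Parcel C| = 0.4.
|Parcel A∩Parcel B∩Parcel C| = 0.
|Parcel A ∪ Parcel B ∪ Parcel C| = 55 − 5.9829 + 0 = 49.02.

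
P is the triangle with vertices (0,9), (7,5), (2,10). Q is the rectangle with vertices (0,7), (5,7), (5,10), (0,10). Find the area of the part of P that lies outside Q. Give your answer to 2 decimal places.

|P| = 7.5, |P∩Q| = 6.
|P ∖ Q| = |P| − |P∩Q| = 7.5 − 6 = 1.50.

1.50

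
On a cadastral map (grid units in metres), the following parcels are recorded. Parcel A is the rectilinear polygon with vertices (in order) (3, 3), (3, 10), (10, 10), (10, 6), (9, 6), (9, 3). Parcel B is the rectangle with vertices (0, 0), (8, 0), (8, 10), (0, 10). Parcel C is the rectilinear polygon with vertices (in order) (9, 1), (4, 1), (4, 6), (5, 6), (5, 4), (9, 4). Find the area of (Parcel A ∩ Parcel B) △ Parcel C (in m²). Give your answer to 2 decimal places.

|Parcel A ∩ Parcel B| = 35.
|(Parcel A ∩ Parcel B) ∩ Parcel C| = 6.
|(Parcel A ∩ Parcel B) △ Parcel C| = 35 + 17 − 12 = 40.00.

40.00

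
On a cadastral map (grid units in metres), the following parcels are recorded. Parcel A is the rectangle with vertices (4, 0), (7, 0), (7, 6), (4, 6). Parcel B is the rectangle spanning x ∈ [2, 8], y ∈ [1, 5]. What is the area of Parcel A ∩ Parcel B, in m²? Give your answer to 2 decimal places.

12.00

|Parcel A∩Parcel B|: x∈[4,7], y∈[1,5] → 3·4 = 12.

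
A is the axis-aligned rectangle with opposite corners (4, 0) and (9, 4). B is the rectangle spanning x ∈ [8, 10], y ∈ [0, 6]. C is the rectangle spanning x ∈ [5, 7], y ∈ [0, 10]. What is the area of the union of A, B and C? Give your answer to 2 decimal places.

40.00

By inclusion–exclusion:
Individual areas: |A| = 20, |B| = 12, |C| = 20.
|A∩B|: x∈[8,9], y∈[0,4] → 1·4 = 4.
|A∩C|: x∈[5,7], y∈[0,4] → 2·4 = 8.
|B∩C| = 0 (no overlap).
|A∩B∩C| = 0.
|A ∪ B ∪ C| = 52 − 12 + 0 = 40.00.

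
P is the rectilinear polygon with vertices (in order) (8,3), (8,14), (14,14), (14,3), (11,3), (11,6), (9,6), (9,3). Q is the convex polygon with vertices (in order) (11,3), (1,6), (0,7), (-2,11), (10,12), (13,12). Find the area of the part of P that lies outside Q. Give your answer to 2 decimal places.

30.92

|P| = 60, |P∩Q| = 29.0833.
|P ∖ Q| = |P| − |P∩Q| = 60 − 29.0833 = 30.92.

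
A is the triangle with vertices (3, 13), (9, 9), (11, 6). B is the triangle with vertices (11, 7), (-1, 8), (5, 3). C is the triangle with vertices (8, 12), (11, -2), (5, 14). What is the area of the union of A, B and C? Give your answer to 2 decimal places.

By inclusion–exclusion:
Individual areas: |A| = 5, |B| = 27, |C| = 18.
|A∩B| = 0.1851.
|A∩C| = 2.2597.
|B∩C| = 2.2848.
|A∩B∩C| = 0.
|A ∪ B ∪ C| = 50 − 4.7295 + 0 = 45.27.

45.27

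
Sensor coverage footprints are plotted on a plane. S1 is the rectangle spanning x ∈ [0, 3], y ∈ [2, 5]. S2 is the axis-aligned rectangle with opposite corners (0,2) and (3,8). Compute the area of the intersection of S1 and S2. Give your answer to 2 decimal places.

9.00

|S1∩S2|: x∈[0,3], y∈[2,5] → 3·3 = 9.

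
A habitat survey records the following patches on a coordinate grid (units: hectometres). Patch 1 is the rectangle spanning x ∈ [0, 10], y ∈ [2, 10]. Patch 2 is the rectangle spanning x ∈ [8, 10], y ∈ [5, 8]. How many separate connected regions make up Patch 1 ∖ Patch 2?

Patch 1 ∖ Patch 2 is a single connected region.

1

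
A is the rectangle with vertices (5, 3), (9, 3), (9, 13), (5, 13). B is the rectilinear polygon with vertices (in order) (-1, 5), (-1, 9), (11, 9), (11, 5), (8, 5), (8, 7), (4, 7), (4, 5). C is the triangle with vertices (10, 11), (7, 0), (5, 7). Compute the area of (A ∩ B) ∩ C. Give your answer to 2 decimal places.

The region (A ∩ B) ∩ C is the polygon with vertices (8,5), (8,7), (5,7), (7.5,9), (9,9), (9,7.333), (8.364,5).
By the shoelace formula its area is 6.76.

6.76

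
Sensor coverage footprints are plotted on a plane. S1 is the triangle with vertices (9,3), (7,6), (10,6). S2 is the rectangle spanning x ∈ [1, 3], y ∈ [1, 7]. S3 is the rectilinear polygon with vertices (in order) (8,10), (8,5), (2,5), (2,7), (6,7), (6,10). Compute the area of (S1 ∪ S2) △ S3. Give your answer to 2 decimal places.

|S1 ∪ S2| = 16.5.
|(S1 ∪ S2) ∩ S3| = 2.6667.
|(S1 ∪ S2) △ S3| = 16.5 + 18 − 5.3333 = 29.17.

29.17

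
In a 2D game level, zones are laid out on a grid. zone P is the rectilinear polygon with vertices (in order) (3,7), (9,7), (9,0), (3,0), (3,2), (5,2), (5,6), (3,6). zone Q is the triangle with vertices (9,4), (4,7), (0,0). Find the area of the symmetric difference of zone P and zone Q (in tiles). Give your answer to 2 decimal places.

|zone P| = 34, |zone Q| = 23.5, |zone P∩zone Q| = 9.8413.
|zone P △ zone Q| = |zone P| + |zone Q| − 2·|zone P∩zone Q| = 34 + 23.5 − 19.6825 = 37.82.

37.82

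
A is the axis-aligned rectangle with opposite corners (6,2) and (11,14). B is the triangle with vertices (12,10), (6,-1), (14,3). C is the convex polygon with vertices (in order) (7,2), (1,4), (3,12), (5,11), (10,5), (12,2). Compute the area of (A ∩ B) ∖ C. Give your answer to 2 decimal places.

3.29

|A ∩ B| = 10.3712.
|(A ∩ B) ∩ C| = 7.0782.
|(A ∩ B) ∖ C| = 10.3712 − 7.0782 = 3.29.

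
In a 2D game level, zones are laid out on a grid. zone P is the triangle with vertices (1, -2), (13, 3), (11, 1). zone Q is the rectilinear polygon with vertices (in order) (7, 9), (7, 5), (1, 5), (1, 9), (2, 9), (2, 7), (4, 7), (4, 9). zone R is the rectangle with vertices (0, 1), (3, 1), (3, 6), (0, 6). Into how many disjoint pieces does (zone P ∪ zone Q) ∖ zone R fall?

(zone P ∪ zone Q) ∖ zone R splits into 2 disjoint pieces (area 7, area 18).

2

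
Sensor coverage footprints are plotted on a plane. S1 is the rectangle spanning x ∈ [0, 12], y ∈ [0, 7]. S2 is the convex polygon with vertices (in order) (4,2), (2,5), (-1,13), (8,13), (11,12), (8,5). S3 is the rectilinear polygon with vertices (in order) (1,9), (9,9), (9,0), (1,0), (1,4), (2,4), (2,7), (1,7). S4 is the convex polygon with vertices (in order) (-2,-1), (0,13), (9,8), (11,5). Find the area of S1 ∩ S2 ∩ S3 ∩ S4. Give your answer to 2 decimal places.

21.86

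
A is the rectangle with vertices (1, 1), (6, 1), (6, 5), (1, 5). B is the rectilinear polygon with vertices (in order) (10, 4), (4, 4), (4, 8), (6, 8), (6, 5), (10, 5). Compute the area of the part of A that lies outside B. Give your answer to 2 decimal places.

|A| = 20, |A∩B| = 2.
|A ∖ B| = |A| − |A∩B| = 20 − 2 = 18.00.

18.00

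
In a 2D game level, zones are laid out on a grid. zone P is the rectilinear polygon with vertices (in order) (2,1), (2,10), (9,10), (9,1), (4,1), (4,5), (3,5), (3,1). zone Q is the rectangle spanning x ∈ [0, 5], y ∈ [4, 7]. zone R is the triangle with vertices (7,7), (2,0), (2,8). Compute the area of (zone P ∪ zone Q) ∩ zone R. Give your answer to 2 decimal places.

17.74

|zone P ∪ zone Q| = 66.
|(zone P ∪ zone Q) ∩ zone R| = 17.74.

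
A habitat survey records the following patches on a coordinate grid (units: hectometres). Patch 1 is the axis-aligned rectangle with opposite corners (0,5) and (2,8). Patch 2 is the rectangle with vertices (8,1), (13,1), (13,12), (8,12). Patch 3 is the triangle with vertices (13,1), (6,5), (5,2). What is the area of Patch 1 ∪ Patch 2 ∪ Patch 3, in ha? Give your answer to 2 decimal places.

67.92

By inclusion–exclusion:
Individual areas: |Patch 1| = 6, |Patch 2| = 55, |Patch 3| = 12.5.
|Patch 1∩Patch 2| = 0 (no overlap).
|Patch 1∩Patch 3| = 0.
|Patch 2∩Patch 3| = 5.5804.
|Patch 1∩Patch 2∩Patch 3| = 0.
|Patch 1 ∪ Patch 2 ∪ Patch 3| = 73.5 − 5.5804 + 0 = 67.92.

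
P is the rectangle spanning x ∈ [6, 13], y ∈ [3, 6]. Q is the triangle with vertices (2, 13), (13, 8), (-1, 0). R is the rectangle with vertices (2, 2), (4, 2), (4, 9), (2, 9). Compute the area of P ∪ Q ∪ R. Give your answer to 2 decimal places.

By inclusion–exclusion:
Individual areas: |P| = 21, |Q| = 79, |R| = 14.
|P∩Q| = 3.5.
|P∩R| = 0 (no overlap).
|Q∩R| = 13.3571.
|P∩Q∩R| = 0.
|P ∪ Q ∪ R| = 114 − 16.8571 + 0 = 97.14.

97.14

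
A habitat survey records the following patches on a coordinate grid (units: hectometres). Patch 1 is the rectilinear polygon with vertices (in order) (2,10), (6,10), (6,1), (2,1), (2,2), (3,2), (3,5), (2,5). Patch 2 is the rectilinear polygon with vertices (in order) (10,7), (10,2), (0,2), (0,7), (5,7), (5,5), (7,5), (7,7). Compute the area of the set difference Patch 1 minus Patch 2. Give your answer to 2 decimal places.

|Patch 1| = 33, |Patch 1∩Patch 2| = 15.
|Patch 1 ∖ Patch 2| = |Patch 1| − |Patch 1∩Patch 2| = 33 − 15 = 18.00.

18.00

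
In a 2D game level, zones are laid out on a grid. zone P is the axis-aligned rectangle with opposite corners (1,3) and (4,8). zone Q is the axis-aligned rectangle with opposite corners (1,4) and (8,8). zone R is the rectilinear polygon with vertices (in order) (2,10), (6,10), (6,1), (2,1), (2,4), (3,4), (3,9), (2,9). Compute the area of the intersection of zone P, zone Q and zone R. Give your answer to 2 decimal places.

4.00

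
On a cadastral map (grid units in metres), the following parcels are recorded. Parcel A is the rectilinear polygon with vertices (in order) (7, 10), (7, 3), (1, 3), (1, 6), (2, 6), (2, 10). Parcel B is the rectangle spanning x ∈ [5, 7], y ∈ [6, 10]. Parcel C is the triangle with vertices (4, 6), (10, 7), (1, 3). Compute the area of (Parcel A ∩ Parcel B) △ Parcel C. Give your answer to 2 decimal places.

14.17

|Parcel A ∩ Parcel B| = 8.
|(Parcel A ∩ Parcel B) ∩ Parcel C| = 0.6667.
|(Parcel A ∩ Parcel B) △ Parcel C| = 8 + 7.5 − 1.3333 = 14.17.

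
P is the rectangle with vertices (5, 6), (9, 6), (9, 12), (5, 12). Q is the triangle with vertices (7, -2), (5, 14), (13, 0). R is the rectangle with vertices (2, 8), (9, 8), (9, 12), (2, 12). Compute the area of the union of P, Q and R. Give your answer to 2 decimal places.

By inclusion–exclusion:
Individual areas: |P| = 24, |Q| = 50, |R| = 28.
|P∩Q| = 13.1071.
|P∩R|: x∈[5,9], y∈[8,12] → 4·4 = 16.
|Q∩R| = 7.1429.
|P∩Q∩R| = 7.1429.
|P ∪ Q ∪ R| = 102 − 36.25 + 7.1429 = 72.89.

72.89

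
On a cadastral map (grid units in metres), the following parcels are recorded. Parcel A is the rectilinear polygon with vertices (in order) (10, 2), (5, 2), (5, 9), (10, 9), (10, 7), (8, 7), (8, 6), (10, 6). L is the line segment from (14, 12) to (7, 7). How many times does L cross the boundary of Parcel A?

1

The segment meets the boundary at (9.8,9).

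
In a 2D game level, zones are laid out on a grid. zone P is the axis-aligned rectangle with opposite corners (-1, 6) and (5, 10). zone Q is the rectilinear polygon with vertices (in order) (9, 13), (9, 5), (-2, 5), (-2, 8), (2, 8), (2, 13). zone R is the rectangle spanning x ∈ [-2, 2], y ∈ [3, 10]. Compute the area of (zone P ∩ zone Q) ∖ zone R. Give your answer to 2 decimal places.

|zone P ∩ zone Q| = 18.
|(zone P ∩ zone Q) ∩ zone R| = 6.
|(zone P ∩ zone Q) ∖ zone R| = 18 − 6 = 12.00.

12.00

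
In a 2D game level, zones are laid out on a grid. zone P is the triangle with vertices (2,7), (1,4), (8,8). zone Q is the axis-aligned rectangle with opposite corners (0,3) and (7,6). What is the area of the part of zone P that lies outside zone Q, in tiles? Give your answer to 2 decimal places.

5.67

|zone P| = 8.5, |zone P∩zone Q| = 2.8333.
|zone P ∖ zone Q| = |zone P| − |zone P∩zone Q| = 8.5 − 2.8333 = 5.67.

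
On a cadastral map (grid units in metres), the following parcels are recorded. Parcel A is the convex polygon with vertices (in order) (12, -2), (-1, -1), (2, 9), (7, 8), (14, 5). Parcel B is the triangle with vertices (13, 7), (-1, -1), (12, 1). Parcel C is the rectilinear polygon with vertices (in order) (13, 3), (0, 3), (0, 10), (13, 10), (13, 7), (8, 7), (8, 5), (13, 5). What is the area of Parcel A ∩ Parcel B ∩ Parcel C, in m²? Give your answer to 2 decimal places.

9.50

The intersection is the polygon with vertices (12.333,3), (6,3), (9.5,5), (12.667,5).
By the shoelace formula its area is 9.50.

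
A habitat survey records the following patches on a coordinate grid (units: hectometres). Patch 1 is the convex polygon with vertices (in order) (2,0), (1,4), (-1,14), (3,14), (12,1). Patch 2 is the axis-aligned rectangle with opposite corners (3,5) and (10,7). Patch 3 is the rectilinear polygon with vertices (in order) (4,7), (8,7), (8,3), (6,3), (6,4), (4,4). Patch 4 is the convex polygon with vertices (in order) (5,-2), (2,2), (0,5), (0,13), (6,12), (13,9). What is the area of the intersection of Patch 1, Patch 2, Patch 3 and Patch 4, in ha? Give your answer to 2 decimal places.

7.98

The intersection is the polygon with vertices (4,7), (7.846,7), (8,6.778), (8,5), (4,5).
By the shoelace formula its area is 7.98.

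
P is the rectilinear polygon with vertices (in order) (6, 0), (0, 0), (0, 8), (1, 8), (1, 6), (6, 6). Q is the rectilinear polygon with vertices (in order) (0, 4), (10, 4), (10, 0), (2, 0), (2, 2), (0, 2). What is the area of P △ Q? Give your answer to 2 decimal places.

|P| = 38, |Q| = 36, |P∩Q| = 20.
|P △ Q| = |P| + |Q| − 2·|P∩Q| = 38 + 36 − 40 = 34.00.

34.00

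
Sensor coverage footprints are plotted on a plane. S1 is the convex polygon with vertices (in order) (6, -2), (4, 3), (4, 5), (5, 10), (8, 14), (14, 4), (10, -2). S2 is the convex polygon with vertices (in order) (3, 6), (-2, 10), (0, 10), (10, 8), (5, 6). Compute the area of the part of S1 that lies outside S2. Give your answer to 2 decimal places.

|S1| = 100.5, |S1∩S2| = 9.0038.
|S1 ∖ S2| = |S1| − |S1∩S2| = 100.5 − 9.0038 = 91.50.

91.50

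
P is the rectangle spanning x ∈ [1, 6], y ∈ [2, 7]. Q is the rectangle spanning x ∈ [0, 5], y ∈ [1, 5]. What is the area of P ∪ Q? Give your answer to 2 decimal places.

By inclusion–exclusion:
Individual areas: |P| = 25, |Q| = 20.
|P∩Q|: x∈[1,5], y∈[2,5] → 4·3 = 12.
|P ∪ Q| = 45 − 12 = 33.00.

33.00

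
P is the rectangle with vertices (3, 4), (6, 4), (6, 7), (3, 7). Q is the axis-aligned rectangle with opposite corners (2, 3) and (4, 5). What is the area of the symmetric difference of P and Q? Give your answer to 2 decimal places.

|P∩Q|: x∈[3,4], y∈[4,5] → 1·1 = 1.
|P △ Q| = |P| + |Q| − 2·|P∩Q| = 9 + 4 − 2 = 11.00.

11.00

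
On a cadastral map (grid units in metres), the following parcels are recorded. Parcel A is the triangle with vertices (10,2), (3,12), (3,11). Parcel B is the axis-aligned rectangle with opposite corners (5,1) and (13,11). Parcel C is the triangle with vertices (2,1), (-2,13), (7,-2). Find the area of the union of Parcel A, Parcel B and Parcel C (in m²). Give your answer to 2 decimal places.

By inclusion–exclusion:
Individual areas: |Parcel A| = 3.5, |Parcel B| = 80, |Parcel C| = 24.
|Parcel A∩Parcel B| = 1.7857.
|Parcel A∩Parcel C| = 0.
|Parcel B∩Parcel C| = 0.0333.
|Parcel A∩Parcel B∩Parcel C| = 0.
|Parcel A ∪ Parcel B ∪ Parcel C| = 107.5 − 1.819 + 0 = 105.68.

105.68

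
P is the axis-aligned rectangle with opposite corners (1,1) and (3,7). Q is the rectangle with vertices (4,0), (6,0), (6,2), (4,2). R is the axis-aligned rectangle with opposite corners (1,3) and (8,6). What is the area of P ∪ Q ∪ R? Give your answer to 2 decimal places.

31.00

By inclusion–exclusion:
Individual areas: |P| = 12, |Q| = 4, |R| = 21.
|P∩Q| = 0 (no overlap).
|P∩R|: x∈[1,3], y∈[3,6] → 2·3 = 6.
|Q∩R| = 0 (no overlap).
|P∩Q∩R| = 0.
|P ∪ Q ∪ R| = 37 − 6 + 0 = 31.00.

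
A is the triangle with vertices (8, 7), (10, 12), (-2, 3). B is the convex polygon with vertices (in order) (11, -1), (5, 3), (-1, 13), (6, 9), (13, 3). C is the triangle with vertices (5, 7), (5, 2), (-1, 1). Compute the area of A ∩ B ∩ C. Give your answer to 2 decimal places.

The intersection is the polygon with vertices (3.645,5.258), (3.5,5.5), (5,7), (5,5.8).
By the shoelace formula its area is 1.10.

1.10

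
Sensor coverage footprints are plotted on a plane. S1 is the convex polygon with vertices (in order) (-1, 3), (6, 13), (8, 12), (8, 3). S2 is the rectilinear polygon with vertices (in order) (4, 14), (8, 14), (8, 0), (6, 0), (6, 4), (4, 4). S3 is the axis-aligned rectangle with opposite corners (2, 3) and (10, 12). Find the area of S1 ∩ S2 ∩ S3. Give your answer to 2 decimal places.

32.79

The intersection is the polygon with vertices (8,3), (6,3), (6,4), (4,4), (4,10.143), (5.3,12), (8,12).
By the shoelace formula its area is 32.79.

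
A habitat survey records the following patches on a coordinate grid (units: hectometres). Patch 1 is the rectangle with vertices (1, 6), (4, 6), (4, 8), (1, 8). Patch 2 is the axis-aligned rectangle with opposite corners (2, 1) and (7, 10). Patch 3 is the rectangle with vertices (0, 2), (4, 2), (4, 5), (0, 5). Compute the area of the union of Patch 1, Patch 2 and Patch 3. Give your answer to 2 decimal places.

By inclusion–exclusion:
Individual areas: |Patch 1| = 6, |Patch 2| = 45, |Patch 3| = 12.
|Patch 1∩Patch 2|: x∈[2,4], y∈[6,8] → 2·2 = 4.
|Patch 1∩Patch 3| = 0 (no overlap).
|Patch 2∩Patch 3|: x∈[2,4], y∈[2,5] → 2·3 = 6.
|Patch 1∩Patch 2∩Patch 3| = 0.
|Patch 1 ∪ Patch 2 ∪ Patch 3| = 63 − 10 + 0 = 53.00.

53.00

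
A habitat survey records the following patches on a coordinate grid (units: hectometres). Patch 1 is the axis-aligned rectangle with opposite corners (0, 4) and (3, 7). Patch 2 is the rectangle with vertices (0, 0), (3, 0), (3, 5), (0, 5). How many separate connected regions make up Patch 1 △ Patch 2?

2

Patch 1 △ Patch 2 splits into 2 disjoint pieces (area 6, area 12).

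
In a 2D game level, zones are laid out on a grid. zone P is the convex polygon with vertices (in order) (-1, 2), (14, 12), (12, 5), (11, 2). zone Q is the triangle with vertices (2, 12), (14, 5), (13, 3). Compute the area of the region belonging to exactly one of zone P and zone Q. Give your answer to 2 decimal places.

60.65

|zone P| = 60.5, |zone Q| = 15.5, |zone P∩zone Q| = 7.6772.
|zone P △ zone Q| = |zone P| + |zone Q| − 2·|zone P∩zone Q| = 60.5 + 15.5 − 15.3544 = 60.65.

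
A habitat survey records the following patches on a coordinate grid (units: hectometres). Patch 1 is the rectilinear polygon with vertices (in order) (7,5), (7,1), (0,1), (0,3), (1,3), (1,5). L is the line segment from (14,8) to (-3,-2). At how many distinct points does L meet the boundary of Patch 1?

2

The segment meets the boundary at (2.1,1), (7,3.882).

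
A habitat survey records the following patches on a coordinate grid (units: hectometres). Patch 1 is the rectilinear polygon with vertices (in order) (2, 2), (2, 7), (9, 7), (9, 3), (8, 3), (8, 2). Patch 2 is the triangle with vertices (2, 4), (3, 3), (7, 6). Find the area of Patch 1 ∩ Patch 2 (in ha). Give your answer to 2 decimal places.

3.50

The intersection is the polygon with vertices (7,6), (3,3), (2,4).
By the shoelace formula its area is 3.50.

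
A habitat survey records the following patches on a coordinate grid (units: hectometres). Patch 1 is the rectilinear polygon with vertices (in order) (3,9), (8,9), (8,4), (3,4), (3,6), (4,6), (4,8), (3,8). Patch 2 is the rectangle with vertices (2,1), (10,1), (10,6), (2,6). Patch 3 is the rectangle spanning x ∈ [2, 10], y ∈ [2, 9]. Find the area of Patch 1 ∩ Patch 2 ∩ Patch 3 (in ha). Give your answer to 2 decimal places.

The intersection is the polygon with vertices (3,4), (3,6), (4,6), (8,6), (8,4).
By the shoelace formula its area is 10.00.

10.00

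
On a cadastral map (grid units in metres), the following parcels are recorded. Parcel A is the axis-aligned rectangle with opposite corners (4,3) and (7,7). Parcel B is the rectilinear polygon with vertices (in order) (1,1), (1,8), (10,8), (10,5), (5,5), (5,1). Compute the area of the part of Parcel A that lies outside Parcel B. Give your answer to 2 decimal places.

4.00

|Parcel A| = 12, |Parcel A∩Parcel B| = 8.
|Parcel A ∖ Parcel B| = |Parcel A| − |Parcel A∩Parcel B| = 12 − 8 = 4.00.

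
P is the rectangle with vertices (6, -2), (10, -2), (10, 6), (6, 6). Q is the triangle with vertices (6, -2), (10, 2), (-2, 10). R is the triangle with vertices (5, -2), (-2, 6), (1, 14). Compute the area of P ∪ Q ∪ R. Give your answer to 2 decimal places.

By inclusion–exclusion:
Individual areas: |P| = 32, |Q| = 40, |R| = 40.
|P∩Q| = 13.3333.
|P∩R| = 0.
|Q∩R| = 12.32.
|P∩Q∩R| = 0.
|P ∪ Q ∪ R| = 112 − 25.6533 + 0 = 86.35.

86.35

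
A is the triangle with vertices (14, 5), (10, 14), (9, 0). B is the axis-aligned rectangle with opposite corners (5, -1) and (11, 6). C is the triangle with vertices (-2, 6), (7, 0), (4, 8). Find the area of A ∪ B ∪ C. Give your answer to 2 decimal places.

88.79

By inclusion–exclusion:
Individual areas: |A| = 32.5, |B| = 42, |C| = 27.
|A∩B| = 8.7143.
|A∩C| = 0.
|B∩C| = 4.
|A∩B∩C| = 0.
|A ∪ B ∪ C| = 101.5 − 12.7143 + 0 = 88.79.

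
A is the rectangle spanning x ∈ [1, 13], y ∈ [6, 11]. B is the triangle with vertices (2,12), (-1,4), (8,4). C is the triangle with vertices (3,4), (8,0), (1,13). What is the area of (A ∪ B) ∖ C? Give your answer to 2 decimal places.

66.11

|A ∪ B| = 78.3958.
|(A ∪ B) ∩ C| = 12.287.
|(A ∪ B) ∖ C| = 78.3958 − 12.287 = 66.11.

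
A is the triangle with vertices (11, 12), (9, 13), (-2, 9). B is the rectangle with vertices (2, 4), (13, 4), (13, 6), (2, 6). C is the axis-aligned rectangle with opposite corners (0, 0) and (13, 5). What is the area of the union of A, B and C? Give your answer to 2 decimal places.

By inclusion–exclusion:
Individual areas: |A| = 9.5, |B| = 22, |C| = 65.
|A∩B| = 0.
|A∩C| = 0.
|B∩C|: x∈[2,13], y∈[4,5] → 11·1 = 11.
|A∩B∩C| = 0.
|A ∪ B ∪ C| = 96.5 − 11 + 0 = 85.50.

85.50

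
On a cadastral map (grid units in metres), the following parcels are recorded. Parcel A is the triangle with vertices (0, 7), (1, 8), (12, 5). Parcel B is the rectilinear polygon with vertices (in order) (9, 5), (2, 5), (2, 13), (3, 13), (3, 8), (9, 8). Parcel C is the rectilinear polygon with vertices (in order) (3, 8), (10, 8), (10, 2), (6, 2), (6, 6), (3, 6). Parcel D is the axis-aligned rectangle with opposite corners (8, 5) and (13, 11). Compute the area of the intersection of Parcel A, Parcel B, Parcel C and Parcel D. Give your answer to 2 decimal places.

0.37

The intersection is the polygon with vertices (8,5.667), (8,6.091), (9,5.818), (9,5.5).
By the shoelace formula its area is 0.37.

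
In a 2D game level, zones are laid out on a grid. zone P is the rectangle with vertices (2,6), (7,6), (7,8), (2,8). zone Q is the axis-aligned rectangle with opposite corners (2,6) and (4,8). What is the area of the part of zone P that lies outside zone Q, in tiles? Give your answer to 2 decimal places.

|zone P∩zone Q|: x∈[2,4], y∈[6,8] → 2·2 = 4.
|zone P| = 10.
|zone P ∖ zone Q| = |zone P| − |zone P∩zone Q| = 10 − 4 = 6.00.

6.00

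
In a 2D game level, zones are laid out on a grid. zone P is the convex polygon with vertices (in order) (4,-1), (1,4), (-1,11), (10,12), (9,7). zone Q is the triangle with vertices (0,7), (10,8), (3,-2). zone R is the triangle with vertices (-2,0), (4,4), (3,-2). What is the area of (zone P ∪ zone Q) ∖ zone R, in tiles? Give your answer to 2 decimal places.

81.10

|zone P ∪ zone Q| = 87.648.
|(zone P ∪ zone Q) ∩ zone R| = 6.5455.
|(zone P ∪ zone Q) ∖ zone R| = 87.648 − 6.5455 = 81.10.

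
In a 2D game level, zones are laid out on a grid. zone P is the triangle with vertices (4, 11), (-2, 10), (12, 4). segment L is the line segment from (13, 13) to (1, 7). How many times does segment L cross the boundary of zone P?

2

The segment meets the boundary at (2.846,7.923), (5.818,9.409).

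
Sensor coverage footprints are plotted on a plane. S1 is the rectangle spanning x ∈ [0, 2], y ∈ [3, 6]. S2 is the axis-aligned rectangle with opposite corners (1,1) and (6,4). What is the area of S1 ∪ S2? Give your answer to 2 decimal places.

20.00

By inclusion–exclusion:
Individual areas: |S1| = 6, |S2| = 15.
|S1∩S2|: x∈[1,2], y∈[3,4] → 1·1 = 1.
|S1 ∪ S2| = 21 − 1 = 20.00.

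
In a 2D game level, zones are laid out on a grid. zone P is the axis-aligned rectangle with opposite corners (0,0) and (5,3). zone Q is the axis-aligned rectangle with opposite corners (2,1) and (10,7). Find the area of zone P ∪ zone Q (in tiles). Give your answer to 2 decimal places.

57.00

By inclusion–exclusion:
Individual areas: |zone P| = 15, |zone Q| = 48.
|zone P∩zone Q|: x∈[2,5], y∈[1,3] → 3·2 = 6.
|zone P ∪ zone Q| = 63 − 6 = 57.00.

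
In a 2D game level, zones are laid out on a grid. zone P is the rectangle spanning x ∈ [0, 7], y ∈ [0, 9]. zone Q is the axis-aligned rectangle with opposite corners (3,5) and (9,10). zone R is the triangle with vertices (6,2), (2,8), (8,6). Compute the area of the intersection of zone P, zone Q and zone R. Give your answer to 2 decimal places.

7.25

The intersection is the polygon with vertices (7,5), (4,5), (3,6.5), (3,7.667), (7,6.333).
By the shoelace formula its area is 7.25.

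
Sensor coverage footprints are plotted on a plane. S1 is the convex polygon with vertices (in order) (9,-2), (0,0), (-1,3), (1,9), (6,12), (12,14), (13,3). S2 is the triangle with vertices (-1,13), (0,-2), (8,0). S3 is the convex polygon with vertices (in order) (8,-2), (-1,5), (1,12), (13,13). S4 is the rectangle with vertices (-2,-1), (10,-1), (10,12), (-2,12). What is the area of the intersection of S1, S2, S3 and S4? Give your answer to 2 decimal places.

32.17

The intersection is the polygon with vertices (1,9), (1.544,9.326), (8,0), (6.054,-0.486), (-0.438,4.562), (-0.444,4.667).
By the shoelace formula its area is 32.17.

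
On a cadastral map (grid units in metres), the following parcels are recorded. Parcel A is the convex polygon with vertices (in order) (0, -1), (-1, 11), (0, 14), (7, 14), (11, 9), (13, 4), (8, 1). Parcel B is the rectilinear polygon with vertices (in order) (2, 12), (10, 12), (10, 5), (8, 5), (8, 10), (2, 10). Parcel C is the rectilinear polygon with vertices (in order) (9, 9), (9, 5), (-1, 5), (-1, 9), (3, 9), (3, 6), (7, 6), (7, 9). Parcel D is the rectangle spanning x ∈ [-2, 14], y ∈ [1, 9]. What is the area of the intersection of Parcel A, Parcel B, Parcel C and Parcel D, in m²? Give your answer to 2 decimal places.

4.00

The intersection is the polygon with vertices (8,9), (9,9), (9,5), (8,5).
By the shoelace formula its area is 4.00.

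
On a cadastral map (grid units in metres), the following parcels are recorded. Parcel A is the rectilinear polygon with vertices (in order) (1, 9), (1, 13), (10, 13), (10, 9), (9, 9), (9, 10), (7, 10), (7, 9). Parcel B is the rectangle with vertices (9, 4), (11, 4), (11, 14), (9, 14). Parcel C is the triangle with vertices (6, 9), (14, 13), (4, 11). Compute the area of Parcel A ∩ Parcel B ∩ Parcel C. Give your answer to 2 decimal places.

1.35

The intersection is the polygon with vertices (10,11), (9,10.5), (9,12), (10,12.2).
By the shoelace formula its area is 1.35.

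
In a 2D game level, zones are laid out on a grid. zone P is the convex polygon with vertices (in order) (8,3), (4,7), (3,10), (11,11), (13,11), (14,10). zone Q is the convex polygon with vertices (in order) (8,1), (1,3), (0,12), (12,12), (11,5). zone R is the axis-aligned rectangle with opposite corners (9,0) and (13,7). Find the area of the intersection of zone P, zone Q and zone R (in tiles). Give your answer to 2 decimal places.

The intersection is the polygon with vertices (11.257,6.8), (9,4.167), (9,7), (11.286,7).
By the shoelace formula its area is 3.43.

3.43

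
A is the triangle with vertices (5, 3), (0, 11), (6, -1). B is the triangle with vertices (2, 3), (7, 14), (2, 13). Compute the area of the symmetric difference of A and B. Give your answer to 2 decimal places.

|A| = 6, |B| = 25, |A∩B| = 1.1268.
|A △ B| = |A| + |B| − 2·|A∩B| = 6 + 25 − 2.2536 = 28.75.

28.75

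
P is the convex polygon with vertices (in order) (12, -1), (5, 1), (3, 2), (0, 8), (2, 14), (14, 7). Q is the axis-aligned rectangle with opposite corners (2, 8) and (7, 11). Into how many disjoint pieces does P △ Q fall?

1

P △ Q is a single connected region.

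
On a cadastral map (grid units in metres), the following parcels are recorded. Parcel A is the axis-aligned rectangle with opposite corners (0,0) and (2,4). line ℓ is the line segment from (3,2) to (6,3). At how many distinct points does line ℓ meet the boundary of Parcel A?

The segment lies entirely outside Parcel A and never meets its boundary.

0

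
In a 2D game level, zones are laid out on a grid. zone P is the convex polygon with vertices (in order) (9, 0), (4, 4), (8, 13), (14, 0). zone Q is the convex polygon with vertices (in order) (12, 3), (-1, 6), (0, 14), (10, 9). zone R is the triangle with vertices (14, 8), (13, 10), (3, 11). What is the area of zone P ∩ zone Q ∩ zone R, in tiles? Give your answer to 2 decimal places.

0.90

The intersection is the polygon with vertices (9.6,9.2), (6.667,10), (6.909,10.546).
By the shoelace formula its area is 0.90.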